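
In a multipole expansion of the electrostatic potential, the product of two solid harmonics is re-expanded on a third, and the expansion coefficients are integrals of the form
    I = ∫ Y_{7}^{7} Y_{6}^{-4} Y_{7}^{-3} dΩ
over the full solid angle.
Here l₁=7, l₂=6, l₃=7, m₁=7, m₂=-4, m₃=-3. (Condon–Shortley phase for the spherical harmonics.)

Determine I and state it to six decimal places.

0.139650

Rules hold: Σm=0, L=20 even, 1≤7≤13.
N = 15·13·15 = 2925
Δ = 6!·8!·6!/21! = 1/2444321880
Racah Σ t=0..6: t=0:+1/2612736000 t=1:−1/20736000 t=2:+1/1658880 t=3:−1/746496 t=4:+1/1658880 t=5:−1/20736000 t=6:+1/2612736000 = -1/4354560
⇒ 3j(7 6 7; 0 0 0)² = 1000/138567, sgn +1
Racah Σ t=0..0: t=0:+1/1393459200 = 1/1393459200
⇒ 3j(7 6 7; 7 -4 -3)² = 15/1292, sgn +1
4πI² = N·(3j₀)²·(3jₘ)² = 281250/1147619
I = +1·√(0.245073/4π) = 0.13965049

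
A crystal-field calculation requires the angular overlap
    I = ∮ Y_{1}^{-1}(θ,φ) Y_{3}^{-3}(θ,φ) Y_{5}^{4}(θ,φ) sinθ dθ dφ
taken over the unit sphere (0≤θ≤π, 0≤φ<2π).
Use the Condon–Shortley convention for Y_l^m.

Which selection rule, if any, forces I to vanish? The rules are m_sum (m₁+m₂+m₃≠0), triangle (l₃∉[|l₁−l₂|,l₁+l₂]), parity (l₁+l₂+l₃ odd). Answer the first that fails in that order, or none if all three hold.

m₁+m₂+m₃ = -1 − 3 + 4 = 0  ✓
triangle: |1−3|=2 ≤ l₃=5 ≤ 1+3=4  ✗
parity: l₁+l₂+l₃ = 9 is odd

triangle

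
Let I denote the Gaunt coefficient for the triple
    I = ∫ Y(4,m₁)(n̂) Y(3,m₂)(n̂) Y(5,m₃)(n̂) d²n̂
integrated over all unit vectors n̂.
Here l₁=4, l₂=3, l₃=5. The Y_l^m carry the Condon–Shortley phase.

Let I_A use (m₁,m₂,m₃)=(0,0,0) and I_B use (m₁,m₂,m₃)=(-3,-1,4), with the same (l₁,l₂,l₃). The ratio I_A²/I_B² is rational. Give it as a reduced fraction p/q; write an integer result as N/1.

600/49

l's match ⇒ only the (l;m) 3-j factors differ between A and B.
A: triangle coeff Δ(4,3,5) = 1/180180; Σ_t [0,2]: t=0:+1/576 t=1:−1/144 t=2:+1/576 = -1/288; (3j)²=20/1001 [(4 3 5; 0 0 0)], sign=+1
B: triangle coeff Δ(4,3,5) = 1/180180; Σ_t [1,2]: t=1:−1/4320 t=2:+1/5760 = -1/17280; (3j)²=7/4290 [(4 3 5; -3 -1 4)], sign=+1
I_A²/I_B² = (20/1001)/(7/4290) = 600/49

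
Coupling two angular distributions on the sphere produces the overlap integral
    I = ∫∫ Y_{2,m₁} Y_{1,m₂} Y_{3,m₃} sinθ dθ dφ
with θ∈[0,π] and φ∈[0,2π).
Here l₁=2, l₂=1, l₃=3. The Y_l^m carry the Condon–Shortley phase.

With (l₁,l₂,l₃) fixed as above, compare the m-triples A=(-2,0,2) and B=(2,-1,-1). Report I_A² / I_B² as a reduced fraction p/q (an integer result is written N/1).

5/1

Same 2,1,3: normalisation and zero-m 3j drop out of the ratio.
A: Δ: 0! 4! 2! / 7! → 1/105; sum: t=0:+1/24 = 1/24; 3j²(2 1 3; -2 0 2) = Δ·Π!·Σ² = 1/21  (sign -1)
B: Δ: 0! 4! 2! / 7! → 1/105; sum: t=0:+1/48 = 1/48; 3j²(2 1 3; 2 -1 -1) = Δ·Π!·Σ² = 1/105  (sign +1)
I_A²/I_B² = (1/21)/(1/105) = 5/1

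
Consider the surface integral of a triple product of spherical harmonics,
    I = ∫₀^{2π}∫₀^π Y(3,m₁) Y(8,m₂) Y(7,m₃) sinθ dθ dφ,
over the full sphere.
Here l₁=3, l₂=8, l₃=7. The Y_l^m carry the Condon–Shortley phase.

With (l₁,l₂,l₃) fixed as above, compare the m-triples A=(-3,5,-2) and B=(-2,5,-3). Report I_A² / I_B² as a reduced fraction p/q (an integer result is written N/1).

75/16

Shared (l₁,l₂,l₃)=(3,8,7): N and (l;000)² cancel in I_A²/I_B².
A: Δ = 4!·2!·12!/19! = 1/5290740; Racah Σ t=4..4: t=4:+1/104509440 = 1/104509440; ⇒ 3j(3 8 7; -3 5 -2)² = 275/13566, sgn -1
B: Δ = 4!·2!·12!/19! = 1/5290740; Racah Σ t=3..4: t=3:−1/87091200 t=4:+1/52254720 = 1/130636800; ⇒ 3j(3 8 7; -2 5 -3)² = 88/20349, sgn +1
I_A²/I_B² = (275/13566)/(88/20349) = 75/16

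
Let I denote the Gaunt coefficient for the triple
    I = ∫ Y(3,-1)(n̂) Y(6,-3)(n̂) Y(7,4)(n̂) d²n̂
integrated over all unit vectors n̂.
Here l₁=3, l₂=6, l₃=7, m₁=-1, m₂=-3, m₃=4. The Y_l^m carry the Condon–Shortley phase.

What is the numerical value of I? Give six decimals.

0.140186

m-sum 0 ✓  L=16 even ✓  3≤7≤9 ✓
Π(2lᵢ+1) = 7×13×15 = 1365
triangle coeff Δ(3,6,7) = 1/2042040
Σ_t [0,2]: t=0:+1/207360 t=1:−1/57600 t=2:+1/207360 = -1/129600
(3j)²=168/12155 [(3 6 7; 0 0 0)], sign=+1
Σ_t [0,2]: t=0:+1/1451520 t=1:−1/483840 t=2:+1/2903040 = -1/967680
(3j)²=81/6188 [(3 6 7; -1 -3 4)], sign=+1
⇒ 4πI² = 10206/41327
I = (+1)√(10206/41327/(4π)) = 0.14018641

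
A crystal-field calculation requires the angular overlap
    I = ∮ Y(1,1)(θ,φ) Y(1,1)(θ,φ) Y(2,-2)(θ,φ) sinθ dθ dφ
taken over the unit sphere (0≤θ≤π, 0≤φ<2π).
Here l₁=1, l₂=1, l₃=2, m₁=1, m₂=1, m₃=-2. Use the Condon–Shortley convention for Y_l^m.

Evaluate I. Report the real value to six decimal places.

m-sum 0 ✓  L=4 even ✓  0≤2≤2 ✓
Π(2lᵢ+1) = 3×3×5 = 45
triangle coeff Δ(1,1,2) = 1/30
Σ_t [0,0]: t=0:+1/1 = 1/1
(3j)²=2/15 [(1 1 2; 0 0 0)], sign=+1
Σ_t [0,0]: t=0:+1/4 = 1/4
(3j)²=1/5 [(1 1 2; 1 1 -2)], sign=+1
⇒ 4πI² = 6/5
I = (+1)√(6/5/(4π)) = 0.30901936

0.309019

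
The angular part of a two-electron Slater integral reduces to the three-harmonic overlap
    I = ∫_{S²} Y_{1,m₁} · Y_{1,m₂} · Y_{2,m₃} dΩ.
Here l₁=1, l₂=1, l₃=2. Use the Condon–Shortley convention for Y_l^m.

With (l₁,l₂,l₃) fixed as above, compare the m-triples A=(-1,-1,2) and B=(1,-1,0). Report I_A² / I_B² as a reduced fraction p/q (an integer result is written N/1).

Shared (l₁,l₂,l₃)=(1,1,2): N and (l;000)² cancel in I_A²/I_B².
A: Δ = 0!·2!·2!/5! = 1/30; Racah Σ t=0..0: t=0:+1/4 = 1/4; ⇒ 3j(1 1 2; -1 -1 2)² = 1/5, sgn +1
B: Δ = 0!·2!·2!/5! = 1/30; Racah Σ t=0..0: t=0:+1/4 = 1/4; ⇒ 3j(1 1 2; 1 -1 0)² = 1/30, sgn +1
I_A²/I_B² = (1/5)/(1/30) = 6/1

6/1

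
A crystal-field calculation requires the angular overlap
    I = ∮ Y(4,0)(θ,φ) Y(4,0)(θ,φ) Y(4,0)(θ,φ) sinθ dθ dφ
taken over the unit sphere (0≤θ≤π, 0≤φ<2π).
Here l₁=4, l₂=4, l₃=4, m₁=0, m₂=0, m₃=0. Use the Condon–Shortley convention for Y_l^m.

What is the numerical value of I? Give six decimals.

Rules hold: Σm=0, L=12 even, 0≤4≤8.
N = 9·9·9 = 729
Δ = 4!·4!·4!/13! = 1/450450
Racah Σ t=0..4: t=0:+1/13824 t=1:−1/216 t=2:+1/64 t=3:−1/216 t=4:+1/13824 = 5/768
⇒ 3j(4 4 4; 0 0 0)² = 18/1001, sgn +1
(m-triple is (0,0,0) — same symbol as above.)
4πI² = N·(3j₀)²·(3jₘ)² = 236196/1002001
I = +1·√(0.235724/4π) = 0.13696111

0.136961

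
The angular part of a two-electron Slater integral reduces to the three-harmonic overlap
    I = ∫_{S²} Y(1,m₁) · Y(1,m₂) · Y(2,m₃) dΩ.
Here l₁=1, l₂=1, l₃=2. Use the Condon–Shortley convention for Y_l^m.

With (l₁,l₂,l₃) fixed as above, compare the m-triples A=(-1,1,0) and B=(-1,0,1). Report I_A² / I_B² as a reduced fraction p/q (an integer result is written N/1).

l's match ⇒ only the (l;m) 3-j factors differ between A and B.
A: triangle coeff Δ(1,1,2) = 1/30; Σ_t [0,0]: t=0:+1/4 = 1/4; (3j)²=1/30 [(1 1 2; -1 1 0)], sign=+1
B: triangle coeff Δ(1,1,2) = 1/30; Σ_t [0,0]: t=0:+1/2 = 1/2; (3j)²=1/10 [(1 1 2; -1 0 1)], sign=-1
I_A²/I_B² = (1/30)/(1/10) = 1/3

1/3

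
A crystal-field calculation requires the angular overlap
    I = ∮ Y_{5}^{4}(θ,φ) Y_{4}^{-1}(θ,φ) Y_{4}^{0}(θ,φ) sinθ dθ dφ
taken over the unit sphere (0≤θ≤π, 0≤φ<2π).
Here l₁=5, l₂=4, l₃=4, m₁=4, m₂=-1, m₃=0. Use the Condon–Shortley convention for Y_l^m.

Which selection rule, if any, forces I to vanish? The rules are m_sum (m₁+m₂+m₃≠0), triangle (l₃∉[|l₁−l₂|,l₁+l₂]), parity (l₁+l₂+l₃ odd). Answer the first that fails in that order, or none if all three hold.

m_sum

m₁+m₂+m₃ = 4 − 1 + 0 = 3  ✗
triangle: |5−4|=1 ≤ l₃=4 ≤ 5+4=9
parity: l₁+l₂+l₃ = 13 is odd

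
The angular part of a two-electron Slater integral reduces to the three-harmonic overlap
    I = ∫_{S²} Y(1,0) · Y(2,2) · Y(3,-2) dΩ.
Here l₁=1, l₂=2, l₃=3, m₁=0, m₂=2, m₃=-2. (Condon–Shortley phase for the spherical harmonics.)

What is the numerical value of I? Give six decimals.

Checks pass: Σm=0; 6 even; l₃=3∈[1,3].
(2·1+1)(2·2+1)(2·3+1) = 105
Δ: 0! 2! 4! / 7! → 1/105
sum: t=0:+1/4 = 1/4
3j²(1 2 3; 0 0 0) = Δ·Π!·Σ² = 3/35  (sign -1)
sum: t=0:+1/24 = 1/24
3j²(1 2 3; 0 2 -2) = Δ·Π!·Σ² = 1/21  (sign -1)
combine: 4πI² = 105·3/35·1/21 = 3/7
take √, sign +1: I = 0.18467439

0.184674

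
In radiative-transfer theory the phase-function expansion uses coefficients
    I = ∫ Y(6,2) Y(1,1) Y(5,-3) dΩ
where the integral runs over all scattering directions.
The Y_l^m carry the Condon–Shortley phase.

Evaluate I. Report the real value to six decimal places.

Checks pass: Σm=0; 12 even; l₃=5∈[5,7].
(2·6+1)(2·1+1)(2·5+1) = 429
Δ: 2! 10! 0! / 13! → 1/858
sum: t=1:−1/14400 = -1/14400
3j²(6 1 5; 0 0 0) = Δ·Π!·Σ² = 6/143  (sign +1)
sum: t=2:+1/161280 = 1/161280
3j²(6 1 5; 2 1 -3) = Δ·Π!·Σ² = 1/143  (sign +1)
combine: 4πI² = 429·6/143·1/143 = 18/143
take √, sign +1: I = 0.10008369

0.100084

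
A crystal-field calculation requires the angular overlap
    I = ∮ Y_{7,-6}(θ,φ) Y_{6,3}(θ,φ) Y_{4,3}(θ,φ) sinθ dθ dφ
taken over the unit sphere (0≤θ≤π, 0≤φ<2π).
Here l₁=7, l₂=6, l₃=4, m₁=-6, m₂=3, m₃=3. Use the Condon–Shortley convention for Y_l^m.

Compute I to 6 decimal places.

L=17 odd ⇒ parity kills the (l;000) factor ⇒ I = 0

0.000000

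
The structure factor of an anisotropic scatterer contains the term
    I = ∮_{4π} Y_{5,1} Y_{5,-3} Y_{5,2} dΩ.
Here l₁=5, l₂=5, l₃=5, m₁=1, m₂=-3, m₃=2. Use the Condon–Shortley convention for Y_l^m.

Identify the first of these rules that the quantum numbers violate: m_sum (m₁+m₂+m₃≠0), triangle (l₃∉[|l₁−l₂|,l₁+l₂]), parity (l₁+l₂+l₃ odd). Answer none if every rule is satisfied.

parity

m₁+m₂+m₃ = 1 − 3 + 2 = 0  ✓
triangle: |5−5|=0 ≤ l₃=5 ≤ 5+5=10  ✓
parity: l₁+l₂+l₃ = 15 is odd  ✗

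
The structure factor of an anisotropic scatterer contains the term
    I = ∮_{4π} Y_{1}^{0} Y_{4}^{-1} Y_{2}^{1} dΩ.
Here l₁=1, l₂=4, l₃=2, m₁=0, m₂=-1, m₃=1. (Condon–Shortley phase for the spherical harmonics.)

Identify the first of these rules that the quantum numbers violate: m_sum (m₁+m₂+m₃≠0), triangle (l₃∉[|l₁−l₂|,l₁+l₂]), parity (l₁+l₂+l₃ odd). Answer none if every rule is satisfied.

Σmᵢ = 0  ✓
l₃∈[|l₁−l₂|,l₁+l₂]=[3,5], have l₃=2  ✗
Σlᵢ = 7 ⇒ odd

triangle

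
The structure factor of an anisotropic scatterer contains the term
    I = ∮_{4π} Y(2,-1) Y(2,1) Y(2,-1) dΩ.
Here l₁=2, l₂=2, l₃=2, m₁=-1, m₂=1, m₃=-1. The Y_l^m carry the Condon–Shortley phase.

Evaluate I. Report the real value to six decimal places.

0.000000

Σmᵢ = -1 ≠ 0, so the φ-integral vanishes; I = 0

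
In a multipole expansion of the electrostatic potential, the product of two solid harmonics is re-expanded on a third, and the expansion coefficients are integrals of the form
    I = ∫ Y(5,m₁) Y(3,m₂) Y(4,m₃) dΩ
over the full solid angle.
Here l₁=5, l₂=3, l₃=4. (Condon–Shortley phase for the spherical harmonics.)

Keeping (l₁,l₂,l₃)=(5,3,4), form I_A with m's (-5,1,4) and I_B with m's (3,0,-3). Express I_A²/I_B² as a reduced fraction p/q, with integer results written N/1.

10/3

Same 5,3,4: normalisation and zero-m 3j drop out of the ratio.
A: Δ: 4! 6! 2! / 13! → 1/180180; sum: t=4:+1/34560 = 1/34560; 3j²(5 3 4; -5 1 4) = Δ·Π!·Σ² = 14/429  (sign +1)
B: Δ: 4! 6! 2! / 13! → 1/180180; sum: t=1:−1/1440 t=2:+1/2880 = -1/2880; 3j²(5 3 4; 3 0 -3) = Δ·Π!·Σ² = 7/715  (sign +1)
I_A²/I_B² = (14/429)/(7/715) = 10/3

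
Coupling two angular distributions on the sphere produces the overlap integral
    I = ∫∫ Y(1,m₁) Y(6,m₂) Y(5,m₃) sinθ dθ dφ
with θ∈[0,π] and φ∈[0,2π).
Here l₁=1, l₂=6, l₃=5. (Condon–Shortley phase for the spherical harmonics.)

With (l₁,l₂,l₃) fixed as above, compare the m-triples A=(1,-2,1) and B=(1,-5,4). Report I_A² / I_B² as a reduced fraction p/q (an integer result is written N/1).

Same 1,6,5: normalisation and zero-m 3j drop out of the ratio.
A: Δ: 2! 0! 10! / 13! → 1/858; sum: t=0:+1/34560 = 1/34560; 3j²(1 6 5; 1 -2 1) = Δ·Π!·Σ² = 14/429  (sign +1)
B: Δ: 2! 0! 10! / 13! → 1/858; sum: t=0:+1/725760 = 1/725760; 3j²(1 6 5; 1 -5 4) = Δ·Π!·Σ² = 5/78  (sign -1)
I_A²/I_B² = (14/429)/(5/78) = 28/55

28/55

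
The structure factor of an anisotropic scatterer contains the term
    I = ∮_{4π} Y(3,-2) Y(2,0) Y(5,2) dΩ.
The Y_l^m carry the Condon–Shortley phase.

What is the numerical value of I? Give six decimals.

0.190188

Checks pass: Σm=0; 10 even; l₃=5∈[1,5].
(2·3+1)(2·2+1)(2·5+1) = 385
Δ: 0! 6! 4! / 11! → 1/2310
sum: t=0:+1/144 = 1/144
3j²(3 2 5; 0 0 0) = Δ·Π!·Σ² = 10/231  (sign -1)
sum: t=0:+1/480 = 1/480
3j²(3 2 5; -2 0 2) = Δ·Π!·Σ² = 3/110  (sign -1)
combine: 4πI² = 385·10/231·3/110 = 5/11
take √, sign +1: I = 0.19018827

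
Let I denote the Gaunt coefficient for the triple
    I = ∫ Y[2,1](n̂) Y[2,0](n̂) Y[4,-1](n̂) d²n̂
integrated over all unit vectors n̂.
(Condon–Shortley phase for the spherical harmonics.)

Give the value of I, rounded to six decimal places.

-0.220728

m-sum 0 ✓  L=8 even ✓  0≤4≤4 ✓
Π(2lᵢ+1) = 5×5×9 = 225
triangle coeff Δ(2,2,4) = 1/630
Σ_t [0,0]: t=0:+1/16 = 1/16
(3j)²=2/35 [(2 2 4; 0 0 0)], sign=+1
Σ_t [0,0]: t=0:+1/24 = 1/24
(3j)²=1/21 [(2 2 4; 1 0 -1)], sign=-1
⇒ 4πI² = 30/49
I = (-1)√(30/49/(4π)) = -0.22072812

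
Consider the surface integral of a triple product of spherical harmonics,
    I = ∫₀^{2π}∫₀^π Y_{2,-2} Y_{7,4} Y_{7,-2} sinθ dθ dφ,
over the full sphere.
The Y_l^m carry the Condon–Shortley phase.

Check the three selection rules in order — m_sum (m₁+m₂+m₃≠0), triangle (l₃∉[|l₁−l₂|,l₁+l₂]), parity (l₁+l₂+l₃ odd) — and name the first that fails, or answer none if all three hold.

none

Σmᵢ = 0  ✓
l₃∈[|l₁−l₂|,l₁+l₂]=[5,9], have l₃=7  ✓
Σlᵢ = 16 ⇒ even  ✓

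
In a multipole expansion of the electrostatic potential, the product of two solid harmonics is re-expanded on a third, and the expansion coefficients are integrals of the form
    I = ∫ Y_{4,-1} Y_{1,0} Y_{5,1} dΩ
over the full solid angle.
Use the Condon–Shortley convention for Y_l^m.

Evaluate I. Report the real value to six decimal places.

Checks pass: Σm=0; 10 even; l₃=5∈[3,5].
(2·4+1)(2·1+1)(2·5+1) = 297
Δ: 0! 8! 2! / 11! → 1/495
sum: t=0:+1/576 = 1/576
3j²(4 1 5; 0 0 0) = Δ·Π!·Σ² = 5/99  (sign -1)
sum: t=0:+1/720 = 1/720
3j²(4 1 5; -1 0 1) = Δ·Π!·Σ² = 8/165  (sign +1)
combine: 4πI² = 297·5/99·8/165 = 8/11
take √, sign -1: I = -0.24057125

-0.240571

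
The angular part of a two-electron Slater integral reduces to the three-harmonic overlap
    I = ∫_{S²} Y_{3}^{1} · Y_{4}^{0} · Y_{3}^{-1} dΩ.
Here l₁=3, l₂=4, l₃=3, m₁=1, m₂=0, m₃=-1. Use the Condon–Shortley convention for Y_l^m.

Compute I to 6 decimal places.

-0.025645

m-sum 0 ✓  L=10 even ✓  1≤3≤7 ✓
Π(2lᵢ+1) = 7×9×7 = 441
triangle coeff Δ(3,4,3) = 1/34650
Σ_t [1,3]: t=1:−1/72 t=2:+1/16 t=3:−1/72 = 5/144
(3j)²=2/77 [(3 4 3; 0 0 0)], sign=-1
Σ_t [0,2]: t=0:+1/1152 t=1:−1/36 t=2:+1/32 = 5/1152
(3j)²=1/1386 [(3 4 3; 1 0 -1)], sign=+1
⇒ 4πI² = 1/121
I = (-1)√(1/121/(4π)) = -0.02564498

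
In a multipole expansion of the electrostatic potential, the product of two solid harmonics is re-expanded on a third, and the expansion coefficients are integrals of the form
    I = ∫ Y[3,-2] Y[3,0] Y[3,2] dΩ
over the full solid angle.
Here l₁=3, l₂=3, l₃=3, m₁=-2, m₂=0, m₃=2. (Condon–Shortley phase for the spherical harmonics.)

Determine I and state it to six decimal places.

0.000000

L=9 odd ⇒ parity kills the (l;000) factor ⇒ I = 0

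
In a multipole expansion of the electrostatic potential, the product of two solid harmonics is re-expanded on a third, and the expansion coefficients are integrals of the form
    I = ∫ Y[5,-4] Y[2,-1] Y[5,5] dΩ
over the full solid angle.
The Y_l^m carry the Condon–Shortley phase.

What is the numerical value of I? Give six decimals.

-0.187924

Rules hold: Σm=0, L=12 even, 3≤5≤7.
N = 11·5·11 = 605
Δ = 2!·8!·2!/13! = 1/38610
Racah Σ t=0..2: t=0:+1/2880 t=1:−1/576 t=2:+1/2880 = -1/960
⇒ 3j(5 2 5; 0 0 0)² = 10/429, sgn +1
Racah Σ t=1..1: t=1:−1/80640 = -1/80640
⇒ 3j(5 2 5; -4 -1 5)² = 9/286, sgn -1
4πI² = N·(3j₀)²·(3jₘ)² = 75/169
I = -1·√(0.443787/4π) = -0.18792404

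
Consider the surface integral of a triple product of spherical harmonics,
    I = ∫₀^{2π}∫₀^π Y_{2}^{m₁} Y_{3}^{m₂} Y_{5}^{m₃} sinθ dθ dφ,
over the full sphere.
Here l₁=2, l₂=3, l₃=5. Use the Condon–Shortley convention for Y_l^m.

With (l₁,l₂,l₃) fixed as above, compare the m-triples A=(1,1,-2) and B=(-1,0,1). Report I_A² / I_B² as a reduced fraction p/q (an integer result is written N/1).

l's match ⇒ only the (l;m) 3-j factors differ between A and B.
A: triangle coeff Δ(2,3,5) = 1/2310; Σ_t [0,0]: t=0:+1/288 = 1/288; (3j)²=1/22 [(2 3 5; 1 1 -2)], sign=-1
B: triangle coeff Δ(2,3,5) = 1/2310; Σ_t [0,0]: t=0:+1/216 = 1/216; (3j)²=8/231 [(2 3 5; -1 0 1)], sign=+1
I_A²/I_B² = (1/22)/(8/231) = 21/16

21/16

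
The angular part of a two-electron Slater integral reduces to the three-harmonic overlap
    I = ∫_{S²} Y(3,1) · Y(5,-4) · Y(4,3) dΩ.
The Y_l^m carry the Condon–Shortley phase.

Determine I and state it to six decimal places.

0.042401

Rules hold: Σm=0, L=12 even, 2≤4≤8.
N = 7·11·9 = 693
Δ = 4!·2!·6!/13! = 1/180180
Racah Σ t=1..3: t=1:−1/576 t=2:+1/144 t=3:−1/576 = 1/288
⇒ 3j(3 5 4; 0 0 0)² = 20/1001, sgn +1
Racah Σ t=0..1: t=0:+1/5760 t=1:−1/4320 = -1/17280
⇒ 3j(3 5 4; 1 -4 3)² = 7/4290, sgn +1
4πI² = N·(3j₀)²·(3jₘ)² = 42/1859
I = +1·√(0.0225928/4π) = 0.04240138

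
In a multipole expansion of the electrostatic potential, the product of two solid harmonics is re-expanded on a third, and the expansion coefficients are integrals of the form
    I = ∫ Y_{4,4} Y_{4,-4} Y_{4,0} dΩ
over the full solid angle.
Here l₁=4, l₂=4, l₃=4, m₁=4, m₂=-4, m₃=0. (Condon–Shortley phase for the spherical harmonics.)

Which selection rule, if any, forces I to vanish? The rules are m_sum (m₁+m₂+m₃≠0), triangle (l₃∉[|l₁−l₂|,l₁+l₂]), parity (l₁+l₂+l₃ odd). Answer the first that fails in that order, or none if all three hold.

m₁+m₂+m₃ = 4 − 4 + 0 = 0  ✓
triangle: |4−4|=0 ≤ l₃=4 ≤ 4+4=8  ✓
parity: l₁+l₂+l₃ = 12 is even  ✓

none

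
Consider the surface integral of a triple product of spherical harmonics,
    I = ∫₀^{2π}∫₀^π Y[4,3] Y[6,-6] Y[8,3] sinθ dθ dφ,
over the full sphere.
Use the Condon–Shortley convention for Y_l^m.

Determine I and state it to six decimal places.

Checks pass: Σm=0; 18 even; l₃=8∈[2,10].
(2·4+1)(2·6+1)(2·8+1) = 1989
Δ: 2! 6! 10! / 19! → 1/23279256
sum: t=0:+1/1658880 t=1:−1/518400 t=2:+1/1658880 = -1/1382400
3j²(4 6 8; 0 0 0) = Δ·Π!·Σ² = 504/46189  (sign -1)
sum: t=0:+1/870912000 = 1/870912000
3j²(4 6 8; 3 -6 3) = Δ·Π!·Σ² = 11/16796  (sign -1)
combine: 4πI² = 1989·504/46189·11/16796 = 1134/79781
take √, sign +1: I = 0.03363194

0.033632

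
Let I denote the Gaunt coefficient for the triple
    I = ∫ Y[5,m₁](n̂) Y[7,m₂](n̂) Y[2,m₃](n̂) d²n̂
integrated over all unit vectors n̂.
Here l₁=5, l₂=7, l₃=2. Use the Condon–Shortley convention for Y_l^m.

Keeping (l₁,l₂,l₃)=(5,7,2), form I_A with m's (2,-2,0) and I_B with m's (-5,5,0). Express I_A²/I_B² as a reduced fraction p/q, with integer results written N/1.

Shared (l₁,l₂,l₃)=(5,7,2): N and (l;000)² cancel in I_A²/I_B².
A: Δ = 10!·0!·4!/15! = 1/15015; Racah Σ t=3..3: t=3:−1/120960 = -1/120960; ⇒ 3j(5 7 2; 2 -2 0)² = 24/1001, sgn -1
B: Δ = 10!·0!·4!/15! = 1/15015; Racah Σ t=10..10: t=10:+1/14515200 = 1/14515200; ⇒ 3j(5 7 2; -5 5 0)² = 2/455, sgn +1
I_A²/I_B² = (24/1001)/(2/455) = 60/11

60/11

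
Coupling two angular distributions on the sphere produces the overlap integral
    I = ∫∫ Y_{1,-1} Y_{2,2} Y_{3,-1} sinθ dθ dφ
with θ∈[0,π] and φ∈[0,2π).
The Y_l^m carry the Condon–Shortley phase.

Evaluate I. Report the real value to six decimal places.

-0.082589

m-sum 0 ✓  L=6 even ✓  1≤3≤3 ✓
Π(2lᵢ+1) = 3×5×7 = 105
triangle coeff Δ(1,2,3) = 1/105
Σ_t [0,0]: t=0:+1/4 = 1/4
(3j)²=3/35 [(1 2 3; 0 0 0)], sign=-1
Σ_t [0,0]: t=0:+1/48 = 1/48
(3j)²=1/105 [(1 2 3; -1 2 -1)], sign=+1
⇒ 4πI² = 3/35
I = (-1)√(3/35/(4π)) = -0.08258890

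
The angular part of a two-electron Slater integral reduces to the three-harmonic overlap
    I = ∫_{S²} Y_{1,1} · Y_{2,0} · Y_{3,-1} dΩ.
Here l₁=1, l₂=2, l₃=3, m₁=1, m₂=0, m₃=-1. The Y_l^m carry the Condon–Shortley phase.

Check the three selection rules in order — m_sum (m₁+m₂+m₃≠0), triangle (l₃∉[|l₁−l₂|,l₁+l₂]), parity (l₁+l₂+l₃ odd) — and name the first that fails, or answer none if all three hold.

none

Σmᵢ = 0  ✓
l₃∈[|l₁−l₂|,l₁+l₂]=[1,3], have l₃=3  ✓
Σlᵢ = 6 ⇒ even  ✓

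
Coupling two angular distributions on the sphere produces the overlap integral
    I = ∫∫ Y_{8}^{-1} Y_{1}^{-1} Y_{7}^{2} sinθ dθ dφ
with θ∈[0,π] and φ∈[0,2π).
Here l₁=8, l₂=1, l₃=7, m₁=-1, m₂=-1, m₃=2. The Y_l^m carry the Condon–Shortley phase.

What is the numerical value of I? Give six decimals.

-0.140215

Rules hold: Σm=0, L=16 even, 7≤7≤9.
N = 17·3·15 = 765
Δ = 2!·14!·0!/17! = 1/2040
Racah Σ t=1..1: t=1:−1/25401600 = -1/25401600
⇒ 3j(8 1 7; 0 0 0)² = 8/255, sgn +1
Racah Σ t=0..0: t=0:+1/87091200 = 1/87091200
⇒ 3j(8 1 7; -1 -1 2)² = 7/680, sgn -1
4πI² = N·(3j₀)²·(3jₘ)² = 21/85
I = -1·√(0.247059/4π) = -0.14021525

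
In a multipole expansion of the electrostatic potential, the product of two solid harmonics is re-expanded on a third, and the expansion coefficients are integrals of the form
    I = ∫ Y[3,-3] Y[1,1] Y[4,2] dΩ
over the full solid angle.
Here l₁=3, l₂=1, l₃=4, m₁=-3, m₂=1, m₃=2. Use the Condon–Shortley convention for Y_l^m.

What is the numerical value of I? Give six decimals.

Rules hold: Σm=0, L=8 even, 2≤4≤4.
N = 7·3·9 = 189
Δ = 0!·6!·2!/9! = 1/252
Racah Σ t=0..0: t=0:+1/36 = 1/36
⇒ 3j(3 1 4; 0 0 0)² = 4/63, sgn +1
Racah Σ t=0..0: t=0:+1/1440 = 1/1440
⇒ 3j(3 1 4; -3 1 2)² = 1/252, sgn +1
4πI² = N·(3j₀)²·(3jₘ)² = 1/21
I = +1·√(0.047619/4π) = 0.06155813

0.061558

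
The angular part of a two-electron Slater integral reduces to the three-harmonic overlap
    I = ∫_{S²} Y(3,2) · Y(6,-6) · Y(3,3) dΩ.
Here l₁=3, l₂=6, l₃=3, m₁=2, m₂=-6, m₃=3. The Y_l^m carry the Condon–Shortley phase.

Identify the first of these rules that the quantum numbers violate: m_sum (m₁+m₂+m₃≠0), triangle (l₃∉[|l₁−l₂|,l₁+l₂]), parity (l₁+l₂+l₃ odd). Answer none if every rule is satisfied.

azimuthal sum: 2 − 6 + 3 = -1  ✗
3 ≤ 3 ≤ 9 (triangle on l)
L = 3 + 6 + 3 = 12 (even)

m_sum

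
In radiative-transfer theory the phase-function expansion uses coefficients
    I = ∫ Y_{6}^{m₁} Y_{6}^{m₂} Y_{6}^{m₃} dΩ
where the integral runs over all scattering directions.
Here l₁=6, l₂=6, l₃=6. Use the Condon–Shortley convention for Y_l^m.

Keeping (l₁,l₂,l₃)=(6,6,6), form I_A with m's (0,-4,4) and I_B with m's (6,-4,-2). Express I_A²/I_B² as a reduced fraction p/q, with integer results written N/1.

Shared (l₁,l₂,l₃)=(6,6,6): N and (l;000)² cancel in I_A²/I_B².
A: Δ = 6!·6!·6!/19! = 1/325909584; Racah Σ t=0..2: t=0:+1/24883200 t=1:−1/1728000 t=2:+1/1658880 = 1/15552000; ⇒ 3j(6 6 6; 0 -4 4)² = 16/46189, sgn +1
B: Δ = 6!·6!·6!/19! = 1/325909584; Racah Σ t=0..0: t=0:+1/24883200 = 1/24883200; ⇒ 3j(6 6 6; 6 -4 -2)² = 70/4199, sgn +1
I_A²/I_B² = (16/46189)/(70/4199) = 8/385

8/385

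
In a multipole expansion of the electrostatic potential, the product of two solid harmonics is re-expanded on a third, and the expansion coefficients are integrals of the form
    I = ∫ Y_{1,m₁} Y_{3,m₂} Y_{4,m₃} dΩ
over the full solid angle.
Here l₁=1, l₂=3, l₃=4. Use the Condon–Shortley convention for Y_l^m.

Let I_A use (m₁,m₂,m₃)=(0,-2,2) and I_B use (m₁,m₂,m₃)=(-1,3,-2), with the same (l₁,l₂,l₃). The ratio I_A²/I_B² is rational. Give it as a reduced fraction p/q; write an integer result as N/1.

12/1

Same 1,3,4: normalisation and zero-m 3j drop out of the ratio.
A: Δ: 0! 2! 6! / 9! → 1/252; sum: t=0:+1/120 = 1/120; 3j²(1 3 4; 0 -2 2) = Δ·Π!·Σ² = 1/21  (sign +1)
B: Δ: 0! 2! 6! / 9! → 1/252; sum: t=0:+1/1440 = 1/1440; 3j²(1 3 4; -1 3 -2) = Δ·Π!·Σ² = 1/252  (sign +1)
I_A²/I_B² = (1/21)/(1/252) = 12/1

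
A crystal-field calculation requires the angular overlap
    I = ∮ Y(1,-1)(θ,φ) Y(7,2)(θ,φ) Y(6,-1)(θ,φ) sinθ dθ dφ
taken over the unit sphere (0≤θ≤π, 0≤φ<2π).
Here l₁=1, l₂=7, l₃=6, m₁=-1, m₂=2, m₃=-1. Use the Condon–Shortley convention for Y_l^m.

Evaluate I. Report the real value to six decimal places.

Rules hold: Σm=0, L=14 even, 6≤6≤8.
N = 3·15·13 = 585
Δ = 2!·0!·12!/15! = 1/1365
Racah Σ t=1..1: t=1:−1/518400 = -1/518400
⇒ 3j(1 7 6; 0 0 0)² = 7/195, sgn -1
Racah Σ t=2..2: t=2:+1/1209600 = 1/1209600
⇒ 3j(1 7 6; -1 2 -1)² = 12/455, sgn -1
4πI² = N·(3j₀)²·(3jₘ)² = 36/65
I = +1·√(0.553846/4π) = 0.20993732

0.209937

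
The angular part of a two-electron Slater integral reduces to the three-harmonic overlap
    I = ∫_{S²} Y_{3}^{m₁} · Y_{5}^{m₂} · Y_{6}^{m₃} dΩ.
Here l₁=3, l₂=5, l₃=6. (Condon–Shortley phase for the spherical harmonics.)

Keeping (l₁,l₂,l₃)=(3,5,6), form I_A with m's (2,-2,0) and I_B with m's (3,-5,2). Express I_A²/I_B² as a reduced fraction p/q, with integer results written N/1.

Same 3,5,6: normalisation and zero-m 3j drop out of the ratio.
A: Δ: 2! 4! 8! / 15! → 1/675675; sum: t=0:+1/8640 t=1:−1/34560 = 1/11520; 3j²(3 5 6; 2 -2 0) = Δ·Π!·Σ² = 3/143  (sign +1)
B: Δ: 2! 4! 8! / 15! → 1/675675; sum: t=0:+1/1935360 = 1/1935360; 3j²(3 5 6; 3 -5 2) = Δ·Π!·Σ² = 1/1001  (sign +1)
I_A²/I_B² = (3/143)/(1/1001) = 21/1

21/1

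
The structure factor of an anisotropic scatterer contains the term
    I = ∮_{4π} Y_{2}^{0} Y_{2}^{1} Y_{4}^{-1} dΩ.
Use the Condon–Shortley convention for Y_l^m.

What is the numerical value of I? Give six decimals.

m-sum 0 ✓  L=8 even ✓  0≤4≤4 ✓
Π(2lᵢ+1) = 5×5×9 = 225
triangle coeff Δ(2,2,4) = 1/630
Σ_t [0,0]: t=0:+1/16 = 1/16
(3j)²=2/35 [(2 2 4; 0 0 0)], sign=+1
Σ_t [0,0]: t=0:+1/24 = 1/24
(3j)²=1/21 [(2 2 4; 0 1 -1)], sign=-1
⇒ 4πI² = 30/49
I = (-1)√(30/49/(4π)) = -0.22072812

-0.220728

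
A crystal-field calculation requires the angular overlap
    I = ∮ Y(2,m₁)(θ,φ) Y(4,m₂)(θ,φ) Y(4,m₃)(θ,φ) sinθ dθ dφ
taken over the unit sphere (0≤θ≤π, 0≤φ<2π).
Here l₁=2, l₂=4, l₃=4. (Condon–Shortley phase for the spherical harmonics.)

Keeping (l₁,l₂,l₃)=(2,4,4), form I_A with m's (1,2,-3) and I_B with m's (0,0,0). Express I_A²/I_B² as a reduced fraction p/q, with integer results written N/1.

Same 2,4,4: normalisation and zero-m 3j drop out of the ratio.
A: Δ: 2! 2! 6! / 11! → 1/13860; sum: t=0:+1/1440 t=1:−1/240 = -1/288; 3j²(2 4 4; 1 2 -3) = Δ·Π!·Σ² = 5/132  (sign +1)
B: Δ: 2! 2! 6! / 11! → 1/13860; sum: t=0:+1/192 t=1:−1/36 t=2:+1/192 = -5/288; 3j²(2 4 4; 0 0 0) = Δ·Π!·Σ² = 20/693  (sign -1)
I_A²/I_B² = (5/132)/(20/693) = 21/16

21/16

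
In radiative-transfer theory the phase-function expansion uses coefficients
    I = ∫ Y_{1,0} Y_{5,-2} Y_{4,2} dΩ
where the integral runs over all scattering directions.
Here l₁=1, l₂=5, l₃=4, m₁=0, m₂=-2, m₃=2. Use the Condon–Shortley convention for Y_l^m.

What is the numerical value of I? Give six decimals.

0.225034

Checks pass: Σm=0; 10 even; l₃=4∈[4,6].
(2·1+1)(2·5+1)(2·4+1) = 297
Δ: 2! 0! 8! / 11! → 1/495
sum: t=1:−1/576 = -1/576
3j²(1 5 4; 0 0 0) = Δ·Π!·Σ² = 5/99  (sign -1)
sum: t=1:−1/1440 = -1/1440
3j²(1 5 4; 0 -2 2) = Δ·Π!·Σ² = 7/165  (sign -1)
combine: 4πI² = 297·5/99·7/165 = 7/11
take √, sign +1: I = 0.22503380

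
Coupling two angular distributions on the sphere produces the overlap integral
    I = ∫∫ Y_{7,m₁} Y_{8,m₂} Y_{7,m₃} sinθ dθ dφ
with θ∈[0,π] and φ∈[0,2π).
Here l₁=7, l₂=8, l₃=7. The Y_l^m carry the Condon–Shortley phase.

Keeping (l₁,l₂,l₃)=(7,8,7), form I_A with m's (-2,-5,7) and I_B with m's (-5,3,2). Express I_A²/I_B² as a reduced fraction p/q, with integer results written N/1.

3549/1445

Shared (l₁,l₂,l₃)=(7,8,7): N and (l;000)² cancel in I_A²/I_B².
A: Δ = 8!·6!·8!/23! = 1/22086194130; Racah Σ t=3..3: t=3:−1/20901888000 = -1/20901888000; ⇒ 3j(7 8 7; -2 -5 7)² = 546/37145, sgn -1
B: Δ = 8!·6!·8!/23! = 1/22086194130; Racah Σ t=6..8: t=6:+1/746496000 t=7:−1/348364800 t=8:+1/1393459200 = -17/20901888000; ⇒ 3j(7 8 7; -5 3 2)² = 34/5681, sgn +1
I_A²/I_B² = (546/37145)/(34/5681) = 3549/1445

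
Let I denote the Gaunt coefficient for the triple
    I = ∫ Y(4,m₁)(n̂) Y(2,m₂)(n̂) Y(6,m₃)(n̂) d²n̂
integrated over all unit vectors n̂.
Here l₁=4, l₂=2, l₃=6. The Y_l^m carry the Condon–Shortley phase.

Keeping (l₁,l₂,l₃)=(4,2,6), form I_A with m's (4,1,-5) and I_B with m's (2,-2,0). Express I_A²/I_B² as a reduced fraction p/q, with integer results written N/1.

Same 4,2,6: normalisation and zero-m 3j drop out of the ratio.
A: Δ: 0! 8! 4! / 13! → 1/6435; sum: t=0:+1/241920 = 1/241920; 3j²(4 2 6; 4 1 -5) = Δ·Π!·Σ² = 1/39  (sign -1)
B: Δ: 0! 8! 4! / 13! → 1/6435; sum: t=0:+1/34560 = 1/34560; 3j²(4 2 6; 2 -2 0) = Δ·Π!·Σ² = 1/429  (sign +1)
I_A²/I_B² = (1/39)/(1/429) = 11/1

11/1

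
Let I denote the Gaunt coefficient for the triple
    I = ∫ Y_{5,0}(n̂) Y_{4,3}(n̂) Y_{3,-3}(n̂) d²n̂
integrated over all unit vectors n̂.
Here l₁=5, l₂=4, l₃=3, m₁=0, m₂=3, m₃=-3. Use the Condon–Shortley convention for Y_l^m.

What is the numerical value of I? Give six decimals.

Rules hold: Σm=0, L=12 even, 1≤3≤9.
N = 11·9·7 = 693
Δ = 6!·4!·2!/13! = 1/180180
Racah Σ t=2..4: t=2:+1/576 t=3:−1/144 t=4:+1/576 = -1/288
⇒ 3j(5 4 3; 0 0 0)² = 20/1001, sgn +1
Racah Σ t=5..5: t=5:−1/5760 = -1/5760
⇒ 3j(5 4 3; 0 3 -3)² = 5/572, sgn -1
4πI² = N·(3j₀)²·(3jₘ)² = 225/1859
I = -1·√(0.121033/4π) = -0.09814013

-0.098140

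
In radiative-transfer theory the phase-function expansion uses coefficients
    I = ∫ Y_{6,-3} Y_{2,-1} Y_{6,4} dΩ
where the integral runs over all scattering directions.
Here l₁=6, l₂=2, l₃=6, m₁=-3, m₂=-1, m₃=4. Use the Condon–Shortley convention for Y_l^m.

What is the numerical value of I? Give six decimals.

Checks pass: Σm=0; 14 even; l₃=6∈[4,8].
(2·6+1)(2·2+1)(2·6+1) = 845
Δ: 2! 10! 2! / 15! → 1/90090
sum: t=0:+1/69120 t=1:−1/14400 t=2:+1/69120 = -7/172800
3j²(6 2 6; 0 0 0) = Δ·Π!·Σ² = 14/715  (sign -1)
sum: t=0:+1/725760 t=1:−1/161280 = -1/207360
3j²(6 2 6; -3 -1 4) = Δ·Π!·Σ² = 7/286  (sign -1)
combine: 4πI² = 845·14/715·7/286 = 49/121
take √, sign +1: I = 0.17951487

0.179515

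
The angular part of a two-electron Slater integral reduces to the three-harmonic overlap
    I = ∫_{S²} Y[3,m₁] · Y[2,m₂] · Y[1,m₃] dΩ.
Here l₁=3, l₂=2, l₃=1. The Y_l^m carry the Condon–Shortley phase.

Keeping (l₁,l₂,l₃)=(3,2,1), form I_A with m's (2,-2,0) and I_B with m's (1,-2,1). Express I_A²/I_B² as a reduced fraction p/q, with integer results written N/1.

Shared (l₁,l₂,l₃)=(3,2,1): N and (l;000)² cancel in I_A²/I_B².
A: Δ = 4!·2!·0!/7! = 1/105; Racah Σ t=0..0: t=0:+1/24 = 1/24; ⇒ 3j(3 2 1; 2 -2 0)² = 1/21, sgn -1
B: Δ = 4!·2!·0!/7! = 1/105; Racah Σ t=0..0: t=0:+1/48 = 1/48; ⇒ 3j(3 2 1; 1 -2 1)² = 1/105, sgn +1
I_A²/I_B² = (1/21)/(1/105) = 5/1

5/1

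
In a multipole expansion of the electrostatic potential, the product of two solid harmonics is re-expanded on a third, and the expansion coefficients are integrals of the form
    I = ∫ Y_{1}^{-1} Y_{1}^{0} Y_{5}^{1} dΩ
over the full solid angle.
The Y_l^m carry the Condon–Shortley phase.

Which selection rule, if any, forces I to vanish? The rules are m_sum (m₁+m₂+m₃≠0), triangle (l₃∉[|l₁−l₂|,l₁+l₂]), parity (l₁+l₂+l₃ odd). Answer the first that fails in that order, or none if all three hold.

Σmᵢ = 0  ✓
l₃∈[|l₁−l₂|,l₁+l₂]=[0,2], have l₃=5  ✗
Σlᵢ = 7 ⇒ odd

triangle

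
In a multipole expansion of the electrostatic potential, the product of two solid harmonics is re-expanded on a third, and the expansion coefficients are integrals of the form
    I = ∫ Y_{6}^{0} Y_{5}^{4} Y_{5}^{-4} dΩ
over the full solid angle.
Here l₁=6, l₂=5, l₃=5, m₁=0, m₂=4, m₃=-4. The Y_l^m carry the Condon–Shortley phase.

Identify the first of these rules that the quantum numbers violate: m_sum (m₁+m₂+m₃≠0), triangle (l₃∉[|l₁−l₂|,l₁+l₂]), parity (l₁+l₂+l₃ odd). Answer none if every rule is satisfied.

none

Σmᵢ = 0  ✓
l₃∈[|l₁−l₂|,l₁+l₂]=[1,11], have l₃=5  ✓
Σlᵢ = 16 ⇒ even  ✓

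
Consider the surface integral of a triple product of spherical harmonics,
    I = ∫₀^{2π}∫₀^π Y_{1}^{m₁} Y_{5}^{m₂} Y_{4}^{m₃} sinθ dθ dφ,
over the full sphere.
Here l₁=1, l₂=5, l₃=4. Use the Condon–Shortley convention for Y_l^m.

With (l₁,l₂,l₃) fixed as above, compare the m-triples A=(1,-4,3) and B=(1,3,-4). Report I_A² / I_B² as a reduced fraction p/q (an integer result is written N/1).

Same 1,5,4: normalisation and zero-m 3j drop out of the ratio.
A: Δ: 2! 0! 8! / 11! → 1/495; sum: t=0:+1/10080 = 1/10080; 3j²(1 5 4; 1 -4 3) = Δ·Π!·Σ² = 4/55  (sign -1)
B: Δ: 2! 0! 8! / 11! → 1/495; sum: t=0:+1/80640 = 1/80640; 3j²(1 5 4; 1 3 -4) = Δ·Π!·Σ² = 1/495  (sign +1)
I_A²/I_B² = (4/55)/(1/495) = 36/1

36/1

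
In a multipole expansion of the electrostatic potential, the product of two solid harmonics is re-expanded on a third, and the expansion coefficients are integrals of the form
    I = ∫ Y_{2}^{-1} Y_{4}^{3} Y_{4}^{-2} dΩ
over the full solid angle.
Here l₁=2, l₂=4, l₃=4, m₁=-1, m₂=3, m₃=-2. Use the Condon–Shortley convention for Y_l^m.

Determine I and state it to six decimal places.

m-sum 0 ✓  L=10 even ✓  2≤4≤6 ✓
Π(2lᵢ+1) = 5×9×9 = 405
triangle coeff Δ(2,4,4) = 1/13860
Σ_t [0,2]: t=0:+1/192 t=1:−1/36 t=2:+1/192 = -5/288
(3j)²=20/693 [(2 4 4; 0 0 0)], sign=-1
Σ_t [1,2]: t=1:−1/1440 t=2:+1/240 = 1/288
(3j)²=5/132 [(2 4 4; -1 3 -2)], sign=+1
⇒ 4πI² = 375/847
I = (-1)√(375/847/(4π)) = -0.18770204

-0.187702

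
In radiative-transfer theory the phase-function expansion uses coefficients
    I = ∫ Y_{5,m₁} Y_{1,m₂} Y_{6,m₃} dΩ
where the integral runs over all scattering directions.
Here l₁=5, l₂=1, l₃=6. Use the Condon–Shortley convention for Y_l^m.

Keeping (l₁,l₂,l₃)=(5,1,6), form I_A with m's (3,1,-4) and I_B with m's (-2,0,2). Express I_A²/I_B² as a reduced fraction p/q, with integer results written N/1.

l's match ⇒ only the (l;m) 3-j factors differ between A and B.
A: triangle coeff Δ(5,1,6) = 1/858; Σ_t [0,0]: t=0:+1/161280 = 1/161280; (3j)²=15/286 [(5 1 6; 3 1 -4)], sign=+1
B: triangle coeff Δ(5,1,6) = 1/858; Σ_t [0,0]: t=0:+1/30240 = 1/30240; (3j)²=16/429 [(5 1 6; -2 0 2)], sign=+1
I_A²/I_B² = (15/286)/(16/429) = 45/32

45/32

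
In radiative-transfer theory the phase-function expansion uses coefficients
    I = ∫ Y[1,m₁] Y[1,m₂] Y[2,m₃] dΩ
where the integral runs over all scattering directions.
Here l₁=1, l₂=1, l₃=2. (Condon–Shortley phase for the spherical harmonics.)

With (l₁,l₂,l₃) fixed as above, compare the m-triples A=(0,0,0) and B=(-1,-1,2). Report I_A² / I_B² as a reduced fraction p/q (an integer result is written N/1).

Shared (l₁,l₂,l₃)=(1,1,2): N and (l;000)² cancel in I_A²/I_B².
A: Δ = 0!·2!·2!/5! = 1/30; Racah Σ t=0..0: t=0:+1/1 = 1/1; ⇒ 3j(1 1 2; 0 0 0)² = 2/15, sgn +1
B: Δ = 0!·2!·2!/5! = 1/30; Racah Σ t=0..0: t=0:+1/4 = 1/4; ⇒ 3j(1 1 2; -1 -1 2)² = 1/5, sgn +1
I_A²/I_B² = (2/15)/(1/5) = 2/3

2/3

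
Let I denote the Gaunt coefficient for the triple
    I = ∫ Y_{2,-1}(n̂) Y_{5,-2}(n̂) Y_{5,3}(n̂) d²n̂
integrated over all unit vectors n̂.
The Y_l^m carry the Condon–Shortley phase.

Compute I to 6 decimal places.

Checks pass: Σm=0; 12 even; l₃=5∈[3,7].
(2·2+1)(2·5+1)(2·5+1) = 605
Δ: 2! 2! 8! / 13! → 1/38610
sum: t=0:+1/2880 t=1:−1/576 t=2:+1/2880 = -1/960
3j²(2 5 5; 0 0 0) = Δ·Π!·Σ² = 10/429  (sign +1)
sum: t=1:−1/2880 t=2:+1/10080 = -1/4032
3j²(2 5 5; -1 -2 3) = Δ·Π!·Σ² = 10/429  (sign -1)
combine: 4πI² = 605·10/429·10/429 = 500/1521
take √, sign -1: I = -0.16173926

-0.161739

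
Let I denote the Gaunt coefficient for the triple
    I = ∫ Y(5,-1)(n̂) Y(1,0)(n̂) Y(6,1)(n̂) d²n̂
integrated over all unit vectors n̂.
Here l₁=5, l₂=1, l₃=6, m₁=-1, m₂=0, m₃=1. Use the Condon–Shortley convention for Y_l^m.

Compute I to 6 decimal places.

-0.241725

m-sum 0 ✓  L=12 even ✓  4≤6≤6 ✓
Π(2lᵢ+1) = 11×3×13 = 429
triangle coeff Δ(5,1,6) = 1/858
Σ_t [0,0]: t=0:+1/14400 = 1/14400
(3j)²=6/143 [(5 1 6; 0 0 0)], sign=+1
Σ_t [0,0]: t=0:+1/17280 = 1/17280
(3j)²=35/858 [(5 1 6; -1 0 1)], sign=-1
⇒ 4πI² = 105/143
I = (-1)√(105/143/(4π)) = -0.24172507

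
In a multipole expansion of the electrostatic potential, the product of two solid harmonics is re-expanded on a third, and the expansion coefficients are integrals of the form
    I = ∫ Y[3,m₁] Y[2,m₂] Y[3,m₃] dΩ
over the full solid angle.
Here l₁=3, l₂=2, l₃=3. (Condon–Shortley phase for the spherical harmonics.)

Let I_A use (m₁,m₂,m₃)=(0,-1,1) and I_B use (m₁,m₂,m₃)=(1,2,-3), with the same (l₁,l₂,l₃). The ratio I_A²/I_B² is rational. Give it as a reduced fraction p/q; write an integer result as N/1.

Shared (l₁,l₂,l₃)=(3,2,3): N and (l;000)² cancel in I_A²/I_B².
A: Δ = 2!·4!·2!/9! = 1/3780; Racah Σ t=0..1: t=0:+1/12 t=1:−1/8 = -1/24; ⇒ 3j(3 2 3; 0 -1 1)² = 1/210, sgn -1
B: Δ = 2!·4!·2!/9! = 1/3780; Racah Σ t=2..2: t=2:+1/96 = 1/96; ⇒ 3j(3 2 3; 1 2 -3)² = 1/42, sgn +1
I_A²/I_B² = (1/210)/(1/42) = 1/5

1/5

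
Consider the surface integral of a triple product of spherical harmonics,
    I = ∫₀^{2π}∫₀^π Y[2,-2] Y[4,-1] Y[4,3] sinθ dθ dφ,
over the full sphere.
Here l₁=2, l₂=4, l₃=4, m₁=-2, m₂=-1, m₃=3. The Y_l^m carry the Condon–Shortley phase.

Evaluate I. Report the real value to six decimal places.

Checks pass: Σm=0; 10 even; l₃=4∈[2,6].
(2·2+1)(2·4+1)(2·4+1) = 405
Δ: 2! 2! 6! / 11! → 1/13860
sum: t=0:+1/192 t=1:−1/36 t=2:+1/192 = -5/288
3j²(2 4 4; 0 0 0) = Δ·Π!·Σ² = 20/693  (sign -1)
sum: t=2:+1/480 = 1/480
3j²(2 4 4; -2 -1 3) = Δ·Π!·Σ² = 3/110  (sign -1)
combine: 4πI² = 405·20/693·3/110 = 270/847
take √, sign +1: I = 0.15927046

0.159270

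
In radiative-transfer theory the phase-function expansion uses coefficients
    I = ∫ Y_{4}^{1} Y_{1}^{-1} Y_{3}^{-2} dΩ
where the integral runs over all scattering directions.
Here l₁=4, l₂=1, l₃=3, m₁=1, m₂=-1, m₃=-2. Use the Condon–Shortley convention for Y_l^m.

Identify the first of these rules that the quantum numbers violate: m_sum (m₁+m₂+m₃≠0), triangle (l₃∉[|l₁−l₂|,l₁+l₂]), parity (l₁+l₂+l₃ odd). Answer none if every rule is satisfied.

Σmᵢ = -2  ✗
l₃∈[|l₁−l₂|,l₁+l₂]=[3,5], have l₃=3
Σlᵢ = 8 ⇒ even

m_sum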